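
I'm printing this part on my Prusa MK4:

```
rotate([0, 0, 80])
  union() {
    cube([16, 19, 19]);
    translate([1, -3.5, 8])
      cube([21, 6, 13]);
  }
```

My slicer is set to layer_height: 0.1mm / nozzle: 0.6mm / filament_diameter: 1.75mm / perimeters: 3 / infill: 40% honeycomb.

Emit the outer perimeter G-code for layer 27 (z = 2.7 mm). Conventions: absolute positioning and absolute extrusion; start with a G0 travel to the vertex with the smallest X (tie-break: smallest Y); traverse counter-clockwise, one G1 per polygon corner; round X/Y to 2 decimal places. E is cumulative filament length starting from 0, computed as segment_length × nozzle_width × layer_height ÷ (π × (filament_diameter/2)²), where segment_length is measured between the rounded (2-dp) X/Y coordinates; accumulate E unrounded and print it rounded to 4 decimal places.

At z = 2.7 mm: the cube (footprint 16×19) is included at this height; the cube at (1, -3.5) does not reach this height (z outside [8, 21]); Combining (union): only the 16×19 cube is present, so the union is just that shape — 1 connected region; (whole slice rotated 80° about Z — lengths, areas and connectivity unchanged). The outline is a single polygon with 4 vertices. Extrusion per mm of travel: 0.6 × 0.1 / (π × 0.875²) = 0.024945. Accumulating E over each segment gives final E = 1.7463.

G0 X-18.71 Y3.30 Z2.70
G1 X0.00 Y0.00 E0.4739
G1 X2.78 Y15.76 E0.8731
G1 X-15.93 Y19.06 E1.3471
G1 X-18.71 Y3.30 E1.7463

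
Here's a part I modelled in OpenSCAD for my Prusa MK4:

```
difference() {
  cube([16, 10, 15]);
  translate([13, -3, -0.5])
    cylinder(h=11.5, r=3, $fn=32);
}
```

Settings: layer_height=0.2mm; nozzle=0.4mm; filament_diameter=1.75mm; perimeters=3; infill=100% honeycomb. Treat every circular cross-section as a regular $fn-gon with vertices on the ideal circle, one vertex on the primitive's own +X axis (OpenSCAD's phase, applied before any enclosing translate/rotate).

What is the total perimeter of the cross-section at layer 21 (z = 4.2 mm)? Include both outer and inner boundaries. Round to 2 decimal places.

52.00 mm

At z = 4.2 mm: the cube is present — its section is the full 16×10 rectangle (perimeter 52.00 mm); the r=3 cylinder at (13, -3) gives a regular 32-gon of circumradius 3 (constant along its height) (perimeter = 2·32·3.000·sin(180°/32) = 18.82 mm); Subtracting the remaining from the first: starting from the 16×10 cube, the r=3 cylinder at (13, -3) misses the remaining region (no effect) — boundary = 52.00 mm. Overall, the cross-section is a single solid region. Total boundary length (outer) = 52.00 mm.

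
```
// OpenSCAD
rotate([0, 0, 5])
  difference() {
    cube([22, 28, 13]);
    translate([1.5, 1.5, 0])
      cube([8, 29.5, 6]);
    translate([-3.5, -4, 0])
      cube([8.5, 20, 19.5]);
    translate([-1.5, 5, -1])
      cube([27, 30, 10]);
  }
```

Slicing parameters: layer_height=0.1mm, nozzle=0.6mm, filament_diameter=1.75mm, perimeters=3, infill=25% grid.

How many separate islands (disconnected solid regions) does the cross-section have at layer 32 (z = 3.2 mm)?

1

At z = 3.2 mm: the 22×28 cube contributes its full rectangle; the cube at (1.5, 1.5) (footprint 8×29.5) is included at this height; the cube at (-3.5, -4) is present — its section is the full 8.5×20 rectangle; the cube at (-1.5, 5) (footprint 27×30) is included at this height; After the difference (first − rest): starting from the 22×28 cube, the 8×29.5 cube at (1.5, 1.5) partially overlaps it — only the 212.00 mm² overlap (of its 236.00 mm²) is removed, clipping the outline; the 8.5×20 cube at (-3.5, -4) partially overlaps it — only the 29.25 mm² overlap (of its 170.00 mm²) is removed, clipping the outline; the 27×30 cube at (-1.5, 5) partially overlaps it — only the 305.50 mm² overlap (of its 810.00 mm²) is removed, clipping the outline — 1 connected region; (rotated 5° about Z; rotation is an isometry so areas/perimeters/island counts are preserved). Overall, the cross-section is a single solid region. Island count = 1.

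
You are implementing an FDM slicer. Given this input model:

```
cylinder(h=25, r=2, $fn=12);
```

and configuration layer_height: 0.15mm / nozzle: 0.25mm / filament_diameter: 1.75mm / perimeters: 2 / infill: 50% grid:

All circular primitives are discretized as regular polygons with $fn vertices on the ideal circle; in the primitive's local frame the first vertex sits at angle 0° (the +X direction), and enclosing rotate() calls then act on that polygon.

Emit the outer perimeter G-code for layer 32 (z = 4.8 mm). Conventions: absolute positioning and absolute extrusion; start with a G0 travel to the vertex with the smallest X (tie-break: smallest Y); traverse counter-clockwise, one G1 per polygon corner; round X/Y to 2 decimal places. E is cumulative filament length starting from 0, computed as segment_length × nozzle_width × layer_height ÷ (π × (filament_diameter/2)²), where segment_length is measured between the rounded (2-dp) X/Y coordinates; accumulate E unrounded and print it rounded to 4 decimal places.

G0 X-2.00 Y0.00 Z4.80
G1 X-1.73 Y-1.00 E0.0161
G1 X-1.00 Y-1.73 E0.0322
G1 X0.00 Y-2.00 E0.0484
G1 X1.00 Y-1.73 E0.0645
G1 X1.73 Y-1.00 E0.0806
G1 X2.00 Y0.00 E0.0968
G1 X1.73 Y1.00 E0.1129
G1 X1.00 Y1.73 E0.1290
G1 X0.00 Y2.00 E0.1452
G1 X-1.00 Y1.73 E0.1613
G1 X-1.73 Y1.00 E0.1774
G1 X-2.00 Y0.00 E0.1936

At z = 4.8 mm: the r=2 cylinder gives a regular 12-gon of circumradius 2 (constant along its height). The outline is a single polygon with 12 vertices. Extrusion per mm of travel: 0.25 × 0.15 / (π × 0.875²) = 0.015591. Accumulating E over each segment gives final E = 0.1936.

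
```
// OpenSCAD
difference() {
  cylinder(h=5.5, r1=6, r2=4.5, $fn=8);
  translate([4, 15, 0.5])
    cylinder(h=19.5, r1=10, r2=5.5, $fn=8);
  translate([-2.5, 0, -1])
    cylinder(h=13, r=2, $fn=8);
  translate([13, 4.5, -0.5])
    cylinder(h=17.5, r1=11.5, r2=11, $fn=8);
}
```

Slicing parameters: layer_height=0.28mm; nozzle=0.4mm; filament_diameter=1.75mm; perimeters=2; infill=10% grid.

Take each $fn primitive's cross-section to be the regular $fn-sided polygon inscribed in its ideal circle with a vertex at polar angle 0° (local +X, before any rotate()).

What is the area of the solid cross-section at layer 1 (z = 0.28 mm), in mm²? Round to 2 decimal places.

At z = 0.28 mm: the cone contributes a regular 8-gon of circumradius 5.924 (interpolated between r1=6 and r2=4.5 at t=0.051) (area = (8/2)·5.924²·sin(360°/8) = 99.25 mm²); the cone at (4, 15) does not reach this height (z outside [0.5, 20]); the cylinder at (-2.5, 0): section is a regular 8-gon, circumradius r=2 (area = (8/2)·2.000²·sin(360°/8) = 11.31 mm²); the cone at (13, 4.5): at t=0.045 of its height the radius interpolates to r₁+(r₂−r₁)t = 11.478, giving a regular 8-gon of that circumradius (area = (8/2)·11.478²·sin(360°/8) = 372.61 mm²); After the difference (first − rest): starting from the cone (99.25 mm²), the r=2 cylinder at (-2.5, 0) lies wholly inside it (removes its full 11.31 mm² and its 12.25 mm outline becomes a hole wall); the cone at (13, 4.5) partially overlaps it — only the 15.86 mm² overlap (of its 372.61 mm²) is removed, clipping the outline — area = 72.08 mm². Overall, the cross-section is one region with 1 hole. Net area = 72.08 mm².

72.08 mm²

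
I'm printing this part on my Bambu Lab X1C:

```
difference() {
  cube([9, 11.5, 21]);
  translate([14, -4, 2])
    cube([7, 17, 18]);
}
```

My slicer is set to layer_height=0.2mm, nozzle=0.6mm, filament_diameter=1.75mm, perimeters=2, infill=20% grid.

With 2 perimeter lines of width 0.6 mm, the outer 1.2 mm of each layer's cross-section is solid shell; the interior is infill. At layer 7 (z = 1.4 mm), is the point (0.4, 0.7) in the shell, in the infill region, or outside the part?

shell

At z = 1.4 mm: the cube is present — its section is the full 9×11.5 rectangle; the cube at (14, -4) is not intersected at this z (z outside [2, 20]); After the difference (first − rest): none of the subtracted shapes is present at this height, so the 9×11.5 cube is unchanged — 1 connected region. Overall, the cross-section is a single solid region. The nearest boundary edge runs (0.00, 11.50)→(0.00, 0.00); distance from the point to it = 0.40 mm. The point is inside the cross-section, 0.40 mm from the nearest boundary — within the 1.2 mm shell band (2 × 0.6).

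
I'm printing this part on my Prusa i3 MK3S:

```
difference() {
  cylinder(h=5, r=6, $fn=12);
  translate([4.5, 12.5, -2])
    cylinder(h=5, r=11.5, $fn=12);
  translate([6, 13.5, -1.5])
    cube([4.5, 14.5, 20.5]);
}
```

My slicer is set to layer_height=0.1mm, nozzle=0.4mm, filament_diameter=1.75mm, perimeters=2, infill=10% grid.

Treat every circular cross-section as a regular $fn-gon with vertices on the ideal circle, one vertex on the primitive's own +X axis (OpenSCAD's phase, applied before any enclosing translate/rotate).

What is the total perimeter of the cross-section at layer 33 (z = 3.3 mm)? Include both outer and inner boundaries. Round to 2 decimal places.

37.27 mm

At z = 3.3 mm: the r=6 cylinder contributes a regular 12-gon of circumradius 6 (perimeter = 2·12·6.000·sin(180°/12) = 37.27 mm); the cylinder at (4.5, 12.5) is absent (z outside [-2, 3]); the 4.5×14.5 cube at (6, 13.5) contributes its full rectangle (perimeter 38.00 mm); Subtracting the remaining from the first: starting from the r=6 cylinder, the 4.5×14.5 cube at (6, 13.5) misses the remaining region (no effect) — boundary = 37.27 mm. Overall, the cross-section is a single solid region. Total boundary length (outer) = 37.27 mm.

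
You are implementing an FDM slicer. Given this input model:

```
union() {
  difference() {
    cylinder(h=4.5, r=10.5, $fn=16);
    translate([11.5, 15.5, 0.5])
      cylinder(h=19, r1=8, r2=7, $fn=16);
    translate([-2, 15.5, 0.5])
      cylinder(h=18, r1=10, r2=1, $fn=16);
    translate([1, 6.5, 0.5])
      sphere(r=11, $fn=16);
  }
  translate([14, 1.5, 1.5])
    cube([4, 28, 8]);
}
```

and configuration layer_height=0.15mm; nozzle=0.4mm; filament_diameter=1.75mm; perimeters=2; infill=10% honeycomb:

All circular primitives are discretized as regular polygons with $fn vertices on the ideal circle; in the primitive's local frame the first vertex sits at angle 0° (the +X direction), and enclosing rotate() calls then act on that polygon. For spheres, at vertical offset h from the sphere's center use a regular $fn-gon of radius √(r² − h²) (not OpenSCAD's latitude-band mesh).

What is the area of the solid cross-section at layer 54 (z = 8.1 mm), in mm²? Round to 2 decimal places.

112.00 mm²

At z = 8.1 mm: the cylinder does not reach this height (z outside [0, 4.5]); the cone at (11.5, 15.5) (r1=8→r2=7) has section circumradius 7.600 here — a regular 16-gon (area = (16/2)·7.600²·sin(360°/16) = 176.83 mm²); the cone at (-2, 15.5) (r1=10→r2=1) has section circumradius 6.200 here — a regular 16-gon (area = (16/2)·6.200²·sin(360°/16) = 117.68 mm²); the sphere at (1, 6.5): section is a regular 16-gon, circumradius = √(r²−h²) = √(11²−7.6²) = 7.952 (area = (16/2)·7.952²·sin(360°/16) = 193.61 mm²); Taking the first minus the rest: the first operand is absent here, so nothing remains; the cube at (14, 1.5) is present — its section is the full 4×28 rectangle (area 112.00 mm²); Taking the union: only the 4×28 cube at (14, 1.5) is present, so the union is just that shape — area = 112.00 mm². Overall, the cross-section is a single solid region. Net area = 112.00 mm².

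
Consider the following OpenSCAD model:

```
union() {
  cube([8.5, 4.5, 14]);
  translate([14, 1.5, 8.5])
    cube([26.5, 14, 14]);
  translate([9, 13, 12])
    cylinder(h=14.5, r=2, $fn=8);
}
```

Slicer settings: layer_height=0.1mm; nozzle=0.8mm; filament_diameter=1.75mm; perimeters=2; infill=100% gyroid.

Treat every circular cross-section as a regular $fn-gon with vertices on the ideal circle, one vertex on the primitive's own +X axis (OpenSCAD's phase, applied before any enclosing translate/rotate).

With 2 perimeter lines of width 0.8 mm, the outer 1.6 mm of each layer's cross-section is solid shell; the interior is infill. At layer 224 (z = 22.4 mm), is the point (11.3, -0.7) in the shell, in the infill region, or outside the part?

At z = 22.4 mm: the cube is not intersected at this z (z outside [0, 14]); the cube at (14, 1.5) (footprint 26.5×14) is included at this height; the r=2 cylinder at (9, 13) gives a regular 8-gon of circumradius 2 (constant along its height); Merging all regions: the 2 present regions are separate (no shared area or edge), so areas and boundary lengths simply add and each stays a separate island — 2 connected regions. Overall, the cross-section has 2 separate islands. The nearest boundary edge runs (40.50, 1.50)→(14.00, 1.50); distance from the point to it = 3.48 mm. The point is not inside any of the regions above, so it lies outside the cross-section (3.48 mm from the nearest boundary).

outside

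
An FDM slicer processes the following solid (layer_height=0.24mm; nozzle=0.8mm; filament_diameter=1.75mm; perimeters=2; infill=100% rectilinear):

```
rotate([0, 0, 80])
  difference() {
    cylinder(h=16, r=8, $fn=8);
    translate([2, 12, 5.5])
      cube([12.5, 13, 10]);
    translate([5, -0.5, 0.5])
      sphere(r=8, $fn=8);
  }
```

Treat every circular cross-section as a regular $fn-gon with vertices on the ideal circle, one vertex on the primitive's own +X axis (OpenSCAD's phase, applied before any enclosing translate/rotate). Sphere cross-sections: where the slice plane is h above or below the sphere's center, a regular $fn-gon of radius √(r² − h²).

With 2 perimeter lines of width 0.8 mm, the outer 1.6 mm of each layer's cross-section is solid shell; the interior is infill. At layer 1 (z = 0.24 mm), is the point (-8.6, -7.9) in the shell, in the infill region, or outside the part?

At z = 0.24 mm: the cylinder: section is a regular 8-gon, circumradius r=8; the cube at (2, 12) does not reach this height (z outside [5.5, 15.5]); the r=8 sphere at (5, -0.5) slices to a regular 8-gon of circumradius 7.996 (√(r²−h²) with h=0.26 from center); Subtracting the remaining from the first: starting from the r=8 cylinder, the r=8 sphere at (5, -0.5) partially overlaps it — only the 105.82 mm² overlap (of its 180.83 mm²) is removed, clipping the outline — 1 connected region; (rotated 80° about Z; rotation is an isometry so areas/perimeters/island counts are preserved). Overall, the cross-section is a single solid region. Undo the 80° rotation: the query point maps to (-9.273, 7.098) in the un-rotated model frame. The nearest boundary edge runs (-8.00, 0.00)→(-5.66, 5.66); distance from the point to it = 3.89 mm. The point is not inside any of the regions above, so it lies outside the cross-section (3.89 mm from the nearest boundary).

outside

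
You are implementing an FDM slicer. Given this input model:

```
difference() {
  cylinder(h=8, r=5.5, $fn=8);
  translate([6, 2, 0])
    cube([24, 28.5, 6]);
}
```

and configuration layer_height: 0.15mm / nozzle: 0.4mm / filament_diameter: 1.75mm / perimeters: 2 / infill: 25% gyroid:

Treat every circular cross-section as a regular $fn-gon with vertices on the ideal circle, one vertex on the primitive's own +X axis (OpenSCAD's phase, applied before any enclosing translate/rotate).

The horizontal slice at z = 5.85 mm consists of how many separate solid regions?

At z = 5.85 mm: the cylinder: section is a regular 8-gon, circumradius r=5.5; the cube at (6, 2) (footprint 24×28.5) is included at this height; After the difference (first − rest): starting from the r=5.5 cylinder, the 24×28.5 cube at (6, 2) misses the remaining region (no effect) — 1 connected region. The result has 1 disconnected region.

1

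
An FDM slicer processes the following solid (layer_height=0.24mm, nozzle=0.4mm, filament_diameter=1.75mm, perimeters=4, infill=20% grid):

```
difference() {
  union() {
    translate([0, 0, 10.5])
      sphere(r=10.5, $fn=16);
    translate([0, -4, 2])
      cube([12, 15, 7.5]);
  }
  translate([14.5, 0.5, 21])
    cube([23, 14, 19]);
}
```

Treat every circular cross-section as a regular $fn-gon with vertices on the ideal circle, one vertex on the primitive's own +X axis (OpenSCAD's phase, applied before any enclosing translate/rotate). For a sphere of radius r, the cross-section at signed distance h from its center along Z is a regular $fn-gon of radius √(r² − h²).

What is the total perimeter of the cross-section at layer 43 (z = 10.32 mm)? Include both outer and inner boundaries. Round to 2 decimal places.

At z = 10.32 mm: the sphere: section is a regular 16-gon, circumradius = √(r²−h²) = √(10.5²−0.18²) = 10.498 (perimeter = 2·16·10.498·sin(180°/16) = 65.54 mm); the cube at (0, -4) is not intersected at this z (z outside [2, 9.5]); Taking the union: only the r=10.5 sphere is present, so the union is just that shape — boundary = 65.54 mm; the cube at (14.5, 0.5) is not intersected at this z (z outside [21, 40]); Taking the first minus the rest: none of the subtracted shapes is present at this height, so the result so far is unchanged — boundary = 65.54 mm. Overall, the cross-section is a single solid region. Total boundary length (outer) = 65.54 mm.

65.54 mm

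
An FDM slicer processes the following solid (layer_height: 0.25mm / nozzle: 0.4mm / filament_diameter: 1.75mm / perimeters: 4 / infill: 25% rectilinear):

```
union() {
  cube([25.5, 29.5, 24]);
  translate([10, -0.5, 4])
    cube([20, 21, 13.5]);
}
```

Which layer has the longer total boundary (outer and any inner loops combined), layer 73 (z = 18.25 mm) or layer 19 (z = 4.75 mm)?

layer 19 (z = 4.75 mm)

Layer 73 (z = 18.25): the cube (footprint 25.5×29.5) is included at this height (perimeter 110.00 mm); the cube at (10, -0.5) is absent (z outside [4, 17.5]); Merging all regions: only the 25.5×29.5 cube is present, so the union is just that shape — boundary = 110.00 mm. So its perimeter = 110.00 mm. Layer 19 (z = 4.75): the cube is present — its section is the full 25.5×29.5 rectangle (perimeter 110.00 mm); the 20×21 cube at (10, -0.5) contributes its full rectangle (perimeter 82.00 mm); Taking the union: the regions partially overlap (shared area 317.75 mm²), so the edge portions inside another operand are dropped and the merged outline is re-measured after clipping — boundary = 120.00 mm. So its perimeter = 120.00 mm. Layer 19 is larger (120.00 vs 110.00 mm).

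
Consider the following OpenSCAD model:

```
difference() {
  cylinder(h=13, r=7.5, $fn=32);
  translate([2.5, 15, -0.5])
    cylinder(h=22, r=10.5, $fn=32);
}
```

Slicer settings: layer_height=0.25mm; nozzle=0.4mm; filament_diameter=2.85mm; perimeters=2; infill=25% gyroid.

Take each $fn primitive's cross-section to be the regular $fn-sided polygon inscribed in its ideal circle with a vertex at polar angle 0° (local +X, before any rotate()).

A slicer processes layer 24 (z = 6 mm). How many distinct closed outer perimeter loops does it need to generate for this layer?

At z = 6 mm: the cylinder: section is a regular 32-gon, circumradius r=7.5; the r=10.5 cylinder at (2.5, 15) contributes a regular 32-gon of circumradius 10.5; After the difference (first − rest): starting from the r=7.5 cylinder, the r=10.5 cylinder at (2.5, 15) partially overlaps it — only the 17.35 mm² overlap (of its 344.14 mm²) is removed, clipping the outline — 1 connected region. The result has 1 disconnected region.

1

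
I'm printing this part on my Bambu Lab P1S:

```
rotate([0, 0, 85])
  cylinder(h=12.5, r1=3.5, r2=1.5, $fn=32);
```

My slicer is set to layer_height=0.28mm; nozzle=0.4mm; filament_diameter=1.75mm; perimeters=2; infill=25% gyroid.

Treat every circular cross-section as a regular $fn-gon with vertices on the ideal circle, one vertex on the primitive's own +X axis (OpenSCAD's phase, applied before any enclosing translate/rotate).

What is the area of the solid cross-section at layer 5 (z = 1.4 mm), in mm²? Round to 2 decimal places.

At z = 1.4 mm: the cone (r1=3.5→r2=1.5) has section circumradius 3.276 here — a regular 32-gon (area = (32/2)·3.276²·sin(360°/32) = 33.50 mm²); (whole slice rotated 85° about Z — lengths, areas and connectivity unchanged). Overall, the cross-section is a single solid region. Net area = 33.50 mm².

33.50 mm²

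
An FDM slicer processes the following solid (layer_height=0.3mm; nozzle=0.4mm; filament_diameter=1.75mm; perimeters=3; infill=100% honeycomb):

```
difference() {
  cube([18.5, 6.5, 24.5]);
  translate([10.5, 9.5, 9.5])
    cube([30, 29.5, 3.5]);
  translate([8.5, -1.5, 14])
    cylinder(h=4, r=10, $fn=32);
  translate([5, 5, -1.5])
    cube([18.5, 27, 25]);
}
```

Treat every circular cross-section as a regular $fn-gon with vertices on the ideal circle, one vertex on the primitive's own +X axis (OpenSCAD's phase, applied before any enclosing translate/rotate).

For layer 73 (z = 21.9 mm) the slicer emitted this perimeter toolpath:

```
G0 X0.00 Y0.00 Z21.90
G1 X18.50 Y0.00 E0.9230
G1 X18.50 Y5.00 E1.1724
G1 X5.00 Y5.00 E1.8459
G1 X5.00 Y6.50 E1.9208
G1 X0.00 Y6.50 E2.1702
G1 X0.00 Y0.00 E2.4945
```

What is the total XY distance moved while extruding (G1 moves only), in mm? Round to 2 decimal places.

50.00 mm

Sum the Euclidean lengths of each G1 segment: total = 50.00 mm.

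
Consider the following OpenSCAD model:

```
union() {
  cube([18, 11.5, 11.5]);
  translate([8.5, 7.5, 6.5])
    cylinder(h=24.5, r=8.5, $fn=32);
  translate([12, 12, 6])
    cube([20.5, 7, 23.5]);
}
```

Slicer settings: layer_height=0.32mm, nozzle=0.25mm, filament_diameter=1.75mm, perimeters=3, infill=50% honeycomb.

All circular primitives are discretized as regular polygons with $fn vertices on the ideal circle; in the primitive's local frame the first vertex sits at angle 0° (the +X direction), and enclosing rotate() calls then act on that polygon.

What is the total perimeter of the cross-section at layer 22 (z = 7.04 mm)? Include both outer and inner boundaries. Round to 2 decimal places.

105.85 mm

At z = 7.04 mm: the cube is present — its section is the full 18×11.5 rectangle (perimeter 59.00 mm); the r=8.5 cylinder at (8.5, 7.5) contributes a regular 32-gon of circumradius 8.5 (perimeter = 2·32·8.500·sin(180°/32) = 53.32 mm); the cube at (12, 12) is present — its section is the full 20.5×7 rectangle (perimeter 55.00 mm); Combining (union): the regions partially overlap (shared area 179.85 mm²), so the edge portions inside another operand are dropped and the merged outline is re-measured after clipping — boundary = 105.85 mm. Overall, the cross-section is a single solid region. Total boundary length (outer) = 105.85 mm.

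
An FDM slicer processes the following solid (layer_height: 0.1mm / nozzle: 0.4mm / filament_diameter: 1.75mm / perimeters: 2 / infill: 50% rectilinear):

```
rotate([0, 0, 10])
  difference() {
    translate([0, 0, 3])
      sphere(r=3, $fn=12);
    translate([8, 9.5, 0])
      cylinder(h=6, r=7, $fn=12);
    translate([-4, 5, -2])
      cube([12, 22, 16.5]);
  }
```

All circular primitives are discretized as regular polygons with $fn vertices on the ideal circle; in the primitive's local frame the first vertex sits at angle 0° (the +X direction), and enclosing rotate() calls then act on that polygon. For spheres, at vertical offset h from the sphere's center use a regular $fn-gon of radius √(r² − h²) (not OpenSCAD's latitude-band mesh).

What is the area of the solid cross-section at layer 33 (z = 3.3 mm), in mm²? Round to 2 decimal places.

At z = 3.3 mm: the r=3 sphere slices to a regular 12-gon of circumradius 2.985 (√(r²−h²) with h=0.3 from center) (area = (12/2)·2.985²·sin(360°/12) = 26.73 mm²); the cylinder at (8, 9.5): section is a regular 12-gon, circumradius r=7 (area = (12/2)·7.000²·sin(360°/12) = 147.00 mm²); the 12×22 cube at (-4, 5) contributes its full rectangle (area 264.00 mm²); Subtracting the remaining from the first: starting from the r=3 sphere (26.73 mm²), the r=7 cylinder at (8, 9.5) misses the remaining region (no effect); the 12×22 cube at (-4, 5) misses the remaining region (no effect) — area = 26.73 mm²; (whole slice rotated 10° about Z — lengths, areas and connectivity unchanged). Overall, the cross-section is a single solid region. Net area = 26.73 mm².

26.73 mm²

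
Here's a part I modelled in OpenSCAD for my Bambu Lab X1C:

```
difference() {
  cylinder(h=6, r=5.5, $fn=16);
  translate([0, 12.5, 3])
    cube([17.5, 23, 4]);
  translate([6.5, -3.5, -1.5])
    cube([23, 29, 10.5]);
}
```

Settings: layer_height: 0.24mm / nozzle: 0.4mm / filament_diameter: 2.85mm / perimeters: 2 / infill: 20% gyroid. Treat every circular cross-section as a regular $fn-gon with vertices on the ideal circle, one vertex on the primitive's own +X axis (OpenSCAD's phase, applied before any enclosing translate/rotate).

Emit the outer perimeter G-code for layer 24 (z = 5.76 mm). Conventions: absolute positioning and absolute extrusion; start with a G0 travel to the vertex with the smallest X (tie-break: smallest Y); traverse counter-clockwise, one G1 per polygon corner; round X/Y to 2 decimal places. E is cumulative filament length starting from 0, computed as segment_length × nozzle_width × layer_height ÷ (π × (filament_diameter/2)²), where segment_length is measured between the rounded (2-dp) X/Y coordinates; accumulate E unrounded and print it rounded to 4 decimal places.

At z = 5.76 mm: the cylinder: section is a regular 16-gon, circumradius r=5.5; the cube at (0, 12.5) is present — its section is the full 17.5×23 rectangle; the cube at (6.5, -3.5) (footprint 23×29) is included at this height; Taking the first minus the rest: starting from the r=5.5 cylinder, the 17.5×23 cube at (0, 12.5) misses the remaining region (no effect); the 23×29 cube at (6.5, -3.5) misses the remaining region (no effect) — 1 connected region. The outline is a single polygon with 16 vertices. Extrusion per mm of travel: 0.4 × 0.24 / (π × 1.425²) = 0.015048. Accumulating E over each segment gives final E = 0.5166.

G0 X-5.50 Y0.00 Z5.76
G1 X-5.08 Y-2.10 E0.0322
G1 X-3.89 Y-3.89 E0.0646
G1 X-2.10 Y-5.08 E0.0969
G1 X0.00 Y-5.50 E0.1291
G1 X2.10 Y-5.08 E0.1614
G1 X3.89 Y-3.89 E0.1937
G1 X5.08 Y-2.10 E0.2261
G1 X5.50 Y0.00 E0.2583
G1 X5.08 Y2.10 E0.2905
G1 X3.89 Y3.89 E0.3229
G1 X2.10 Y5.08 E0.3552
G1 X0.00 Y5.50 E0.3874
G1 X-2.10 Y5.08 E0.4197
G1 X-3.89 Y3.89 E0.4520
G1 X-5.08 Y2.10 E0.4844
G1 X-5.50 Y0.00 E0.5166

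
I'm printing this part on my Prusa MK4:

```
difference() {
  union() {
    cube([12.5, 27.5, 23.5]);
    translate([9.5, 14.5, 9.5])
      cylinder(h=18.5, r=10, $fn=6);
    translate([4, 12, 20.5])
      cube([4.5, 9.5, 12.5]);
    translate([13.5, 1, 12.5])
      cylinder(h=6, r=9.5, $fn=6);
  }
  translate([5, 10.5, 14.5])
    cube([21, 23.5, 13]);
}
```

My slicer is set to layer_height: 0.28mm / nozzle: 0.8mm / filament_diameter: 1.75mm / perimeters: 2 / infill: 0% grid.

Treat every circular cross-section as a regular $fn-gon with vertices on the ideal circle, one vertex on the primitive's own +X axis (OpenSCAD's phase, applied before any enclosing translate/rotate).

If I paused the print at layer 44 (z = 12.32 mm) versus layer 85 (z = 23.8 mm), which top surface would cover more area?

Layer 44 (z = 12.32): the cube (footprint 12.5×27.5) is included at this height (area 343.75 mm²); the r=10 cylinder at (9.5, 14.5) gives a regular 6-gon of circumradius 10 (constant along its height) (area = (6/2)·10.000²·sin(360°/6) = 259.81 mm²); the cube at (4, 12) does not reach this height (z outside [20.5, 33]); the cylinder at (13.5, 1) is absent (z outside [12.5, 18.5]); Combining (union): the regions partially overlap — summed areas 603.56 mm² minus the doubly-counted overlap 181.43 mm² gives 422.13 mm² — area = 422.13 mm²; the cube at (5, 10.5) is not intersected at this z (z outside [14.5, 27.5]); After the difference (first − rest): none of the subtracted shapes is present at this height, so that combined region is unchanged — area = 422.13 mm². So its area = 422.13 mm². Layer 85 (z = 23.8): the cube is absent (z outside [0, 23.5]); the r=10 cylinder at (9.5, 14.5) contributes a regular 6-gon of circumradius 10 (area = (6/2)·10.000²·sin(360°/6) = 259.81 mm²); the cube at (4, 12) is present — its section is the full 4.5×9.5 rectangle (area 42.75 mm²); the cylinder at (13.5, 1) is not intersected at this z (z outside [12.5, 18.5]); Merging all regions: the 4.5×9.5 cube at (4, 12) lies entirely inside the r=10 cylinder at (9.5, 14.5), so the union is just the r=10 cylinder at (9.5, 14.5) — area = 259.81 mm²; the cube at (5, 10.5) (footprint 21×23.5) is included at this height (area 493.50 mm²); Subtracting the remaining from the first: starting from that combined region (259.81 mm²), the 21×23.5 cube at (5, 10.5) partially overlaps it — only the 157.30 mm² overlap (of its 493.50 mm²) is removed, clipping the outline — area = 102.50 mm². So its area = 102.50 mm². Layer 44 is larger (422.13 vs 102.50 mm²).

layer 44 (z = 12.32 mm)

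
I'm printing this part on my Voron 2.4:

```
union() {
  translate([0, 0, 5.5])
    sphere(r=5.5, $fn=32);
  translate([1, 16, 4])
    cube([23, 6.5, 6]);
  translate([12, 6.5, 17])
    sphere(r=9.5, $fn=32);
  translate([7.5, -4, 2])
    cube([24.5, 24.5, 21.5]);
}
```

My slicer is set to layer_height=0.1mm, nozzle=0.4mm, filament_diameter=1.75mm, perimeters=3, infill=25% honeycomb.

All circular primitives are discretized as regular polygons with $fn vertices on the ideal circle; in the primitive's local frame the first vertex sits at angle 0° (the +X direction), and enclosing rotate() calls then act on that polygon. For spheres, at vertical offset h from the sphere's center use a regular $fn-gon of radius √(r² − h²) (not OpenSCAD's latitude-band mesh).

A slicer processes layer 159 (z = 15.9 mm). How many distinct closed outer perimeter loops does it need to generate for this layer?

At z = 15.9 mm: the sphere is not intersected at this z (|z−center|=10.400 > r=5.5); the cube at (1, 16) is absent (z outside [4, 10]); the r=9.5 sphere at (12, 6.5) contributes a regular 32-gon of circumradius √(9.5²−1.1²) = 9.436; the 24.5×24.5 cube at (7.5, -4) contributes its full rectangle; Merging all regions: the regions partially overlap (shared area 220.27 mm²), so overlapping operands fuse into one piece — 1 connected region. The result has 1 disconnected region.

1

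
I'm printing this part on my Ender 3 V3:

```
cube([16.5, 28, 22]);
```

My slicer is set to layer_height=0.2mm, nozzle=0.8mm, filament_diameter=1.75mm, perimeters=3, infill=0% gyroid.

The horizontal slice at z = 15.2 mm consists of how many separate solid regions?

1

At z = 15.2 mm: the 16.5×28 cube contributes its full rectangle. The result has 1 disconnected region.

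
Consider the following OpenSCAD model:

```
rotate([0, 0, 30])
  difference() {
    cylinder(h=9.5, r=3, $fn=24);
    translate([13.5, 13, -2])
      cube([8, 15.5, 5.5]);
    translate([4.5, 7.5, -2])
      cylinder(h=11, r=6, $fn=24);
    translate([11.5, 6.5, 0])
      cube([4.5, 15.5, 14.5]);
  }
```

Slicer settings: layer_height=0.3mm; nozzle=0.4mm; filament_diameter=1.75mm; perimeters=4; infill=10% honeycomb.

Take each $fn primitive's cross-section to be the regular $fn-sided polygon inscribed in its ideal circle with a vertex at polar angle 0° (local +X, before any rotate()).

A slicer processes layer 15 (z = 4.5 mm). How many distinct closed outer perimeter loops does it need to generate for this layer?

At z = 4.5 mm: the r=3 cylinder contributes a regular 24-gon of circumradius 3; the cube at (13.5, 13) is absent (z outside [-2, 3.5]); the r=6 cylinder at (4.5, 7.5) gives a regular 24-gon of circumradius 6 (constant along its height); the 4.5×15.5 cube at (11.5, 6.5) contributes its full rectangle; After the difference (first − rest): starting from the r=3 cylinder, the r=6 cylinder at (4.5, 7.5) partially overlaps it — only the 0.24 mm² overlap (of its 111.81 mm²) is removed, clipping the outline; the 4.5×15.5 cube at (11.5, 6.5) misses the remaining region (no effect) — 1 connected region; (rotated 30° about Z; rotation is an isometry so areas/perimeters/island counts are preserved). The result has 1 disconnected region.

1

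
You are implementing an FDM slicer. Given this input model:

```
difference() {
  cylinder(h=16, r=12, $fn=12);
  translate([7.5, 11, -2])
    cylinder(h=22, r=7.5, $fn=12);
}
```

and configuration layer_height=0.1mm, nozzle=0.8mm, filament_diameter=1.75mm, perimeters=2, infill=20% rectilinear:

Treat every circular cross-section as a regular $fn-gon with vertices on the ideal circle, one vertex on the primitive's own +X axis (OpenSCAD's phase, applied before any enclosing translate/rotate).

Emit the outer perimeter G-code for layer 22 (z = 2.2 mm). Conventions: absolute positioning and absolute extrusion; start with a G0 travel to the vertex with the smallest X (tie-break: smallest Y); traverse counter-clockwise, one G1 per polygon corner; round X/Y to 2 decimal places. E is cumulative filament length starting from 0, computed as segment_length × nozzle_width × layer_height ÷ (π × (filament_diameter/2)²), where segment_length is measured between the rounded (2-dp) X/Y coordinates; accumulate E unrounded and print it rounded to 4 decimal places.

G0 X-12.00 Y0.00 Z2.20
G1 X-10.39 Y-6.00 E0.2066
G1 X-6.00 Y-10.39 E0.4131
G1 X0.00 Y-12.00 E0.6197
G1 X6.00 Y-10.39 E0.8264
G1 X10.39 Y-6.00 E1.0328
G1 X12.00 Y0.00 E1.2395
G1 X10.82 Y4.39 E1.3907
G1 X7.50 Y3.50 E1.5050
G1 X3.75 Y4.50 E1.6341
G1 X1.00 Y7.25 E1.7634
G1 X0.00 Y11.00 E1.8925
G1 X0.25 Y11.93 E1.9245
G1 X0.00 Y12.00 E1.9332
G1 X-6.00 Y10.39 E2.1398
G1 X-10.39 Y6.00 E2.3463
G1 X-12.00 Y0.00 E2.5529

At z = 2.2 mm: the cylinder: section is a regular 12-gon, circumradius r=12; the r=7.5 cylinder at (7.5, 11) gives a regular 12-gon of circumradius 7.5 (constant along its height); Subtracting the remaining from the first: starting from the r=12 cylinder, the r=7.5 cylinder at (7.5, 11) partially overlaps it — only the 51.87 mm² overlap (of its 168.75 mm²) is removed, clipping the outline — 1 connected region. The outline is a single polygon with 16 vertices. Extrusion per mm of travel: 0.8 × 0.1 / (π × 0.875²) = 0.033260. Accumulating E over each segment gives final E = 2.5529.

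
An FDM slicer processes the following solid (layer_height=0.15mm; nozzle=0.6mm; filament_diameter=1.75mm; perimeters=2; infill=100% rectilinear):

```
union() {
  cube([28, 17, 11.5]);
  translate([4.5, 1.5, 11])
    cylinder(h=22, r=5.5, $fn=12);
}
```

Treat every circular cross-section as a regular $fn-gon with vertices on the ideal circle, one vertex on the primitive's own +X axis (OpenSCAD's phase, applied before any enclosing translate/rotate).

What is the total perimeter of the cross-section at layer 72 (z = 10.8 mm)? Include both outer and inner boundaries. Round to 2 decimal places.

90.00 mm

At z = 10.8 mm: the cube (footprint 28×17) is included at this height (perimeter 90.00 mm); the cylinder at (4.5, 1.5) is not intersected at this z (z outside [11, 33]); Taking the union: only the 28×17 cube is present, so the union is just that shape — boundary = 90.00 mm. Overall, the cross-section is a single solid region. Total boundary length (outer) = 90.00 mm.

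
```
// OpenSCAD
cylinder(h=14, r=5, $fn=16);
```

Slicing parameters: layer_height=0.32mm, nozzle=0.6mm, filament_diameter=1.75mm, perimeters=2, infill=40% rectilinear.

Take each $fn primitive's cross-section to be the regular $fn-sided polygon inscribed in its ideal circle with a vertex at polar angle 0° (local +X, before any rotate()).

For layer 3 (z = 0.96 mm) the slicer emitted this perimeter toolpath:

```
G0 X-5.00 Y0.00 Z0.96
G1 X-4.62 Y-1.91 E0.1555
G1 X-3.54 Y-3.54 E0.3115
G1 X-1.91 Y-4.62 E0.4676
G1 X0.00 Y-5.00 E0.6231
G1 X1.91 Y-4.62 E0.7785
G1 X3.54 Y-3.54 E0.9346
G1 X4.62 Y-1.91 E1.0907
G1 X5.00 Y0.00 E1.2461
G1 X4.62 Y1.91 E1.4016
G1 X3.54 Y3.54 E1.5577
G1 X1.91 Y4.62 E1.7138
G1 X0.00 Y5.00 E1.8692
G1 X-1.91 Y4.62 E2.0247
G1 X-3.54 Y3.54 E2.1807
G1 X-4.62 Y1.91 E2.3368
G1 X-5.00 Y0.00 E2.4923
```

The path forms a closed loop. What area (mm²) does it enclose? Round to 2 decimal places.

Apply the shoelace formula to the sequence of (X, Y) vertices; enclosed area = 76.57 mm².

76.57 mm²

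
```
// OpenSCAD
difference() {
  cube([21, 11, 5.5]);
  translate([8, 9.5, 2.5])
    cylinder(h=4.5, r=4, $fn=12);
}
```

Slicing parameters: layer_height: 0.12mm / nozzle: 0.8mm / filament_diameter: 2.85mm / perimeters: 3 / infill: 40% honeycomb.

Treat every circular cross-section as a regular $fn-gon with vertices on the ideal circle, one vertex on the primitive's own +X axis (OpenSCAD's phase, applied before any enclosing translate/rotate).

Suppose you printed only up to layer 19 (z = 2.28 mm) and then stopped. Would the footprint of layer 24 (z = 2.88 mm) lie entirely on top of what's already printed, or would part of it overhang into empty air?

entirely on top

Compare the two slices. At z = 2.28: the 21×11 cube contributes its full rectangle (area 231.00 mm²); the cylinder at (8, 9.5) does not reach this height (z outside [2.5, 7]); After the difference (first − rest): none of the subtracted shapes is present at this height, so the 21×11 cube is unchanged — area = 231.00 mm². At z = 2.88: the 21×11 cube contributes its full rectangle (area 231.00 mm²); the r=4 cylinder at (8, 9.5) gives a regular 12-gon of circumradius 4 (constant along its height) (area = (12/2)·4.000²·sin(360°/12) = 48.00 mm²); Subtracting the remaining from the first: starting from the 21×11 cube (231.00 mm²), the r=4 cylinder at (8, 9.5) partially overlaps it — only the 35.40 mm² overlap (of its 48.00 mm²) is removed, clipping the outline — area = 195.60 mm². Checking containment: the cross-section at z = 2.88 is a subset of the cross-section at z = 2.28.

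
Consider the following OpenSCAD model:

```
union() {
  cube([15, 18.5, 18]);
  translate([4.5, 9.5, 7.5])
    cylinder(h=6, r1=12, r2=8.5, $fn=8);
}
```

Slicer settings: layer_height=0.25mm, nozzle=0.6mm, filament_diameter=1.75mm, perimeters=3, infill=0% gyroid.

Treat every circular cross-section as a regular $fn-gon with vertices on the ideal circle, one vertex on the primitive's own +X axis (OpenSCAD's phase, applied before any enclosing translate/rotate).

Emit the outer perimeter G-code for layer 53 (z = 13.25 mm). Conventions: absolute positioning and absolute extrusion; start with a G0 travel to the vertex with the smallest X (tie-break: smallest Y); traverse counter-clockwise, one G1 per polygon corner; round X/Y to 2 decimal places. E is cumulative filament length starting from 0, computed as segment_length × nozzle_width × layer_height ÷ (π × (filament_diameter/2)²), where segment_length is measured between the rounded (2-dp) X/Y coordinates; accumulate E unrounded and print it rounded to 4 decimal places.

G0 X-4.15 Y9.50 Z13.25
G1 X-1.61 Y3.39 E0.4126
G1 X0.00 Y2.72 E0.5214
G1 X0.00 Y0.00 E0.6910
G1 X15.00 Y0.00 E1.6265
G1 X15.00 Y18.50 E2.7802
G1 X0.00 Y18.50 E3.7156
G1 X0.00 Y16.28 E3.8541
G1 X-1.61 Y15.61 E3.9628
G1 X-4.15 Y9.50 E4.3755

At z = 13.25 mm: the cube is present — its section is the full 15×18.5 rectangle; the cone at (4.5, 9.5): at t=0.958 of its height the radius interpolates to r₁+(r₂−r₁)t = 8.646, giving a regular 8-gon of that circumradius; Taking the union: the regions partially overlap (shared area 175.14 mm²), so overlapping operands fuse into one piece — 1 connected region. The outline is a single polygon with 9 vertices. Extrusion per mm of travel: 0.6 × 0.25 / (π × 0.875²) = 0.062363. Accumulating E over each segment gives final E = 4.3755.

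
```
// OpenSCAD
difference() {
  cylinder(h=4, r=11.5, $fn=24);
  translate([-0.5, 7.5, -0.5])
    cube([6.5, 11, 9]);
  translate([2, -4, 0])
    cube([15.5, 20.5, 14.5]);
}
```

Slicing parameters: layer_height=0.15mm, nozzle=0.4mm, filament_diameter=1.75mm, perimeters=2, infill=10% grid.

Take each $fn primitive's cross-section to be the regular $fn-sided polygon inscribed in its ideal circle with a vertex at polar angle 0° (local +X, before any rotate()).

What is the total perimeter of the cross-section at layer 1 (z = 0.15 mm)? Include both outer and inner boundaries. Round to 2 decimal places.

76.04 mm

At z = 0.15 mm: the cylinder: section is a regular 24-gon, circumradius r=11.5 (perimeter = 2·24·11.500·sin(180°/24) = 72.05 mm); the cube at (-0.5, 7.5) (footprint 6.5×11) is included at this height (perimeter 35.00 mm); the cube at (2, -4) (footprint 15.5×20.5) is included at this height (perimeter 72.00 mm); After the difference (first − rest): starting from the r=11.5 cylinder, the 6.5×11 cube at (-0.5, 7.5) partially overlaps it — only the 22.31 mm² overlap (of its 71.50 mm²) is removed, clipping the outline; the 15.5×20.5 cube at (2, -4) partially overlaps it — only the 104.16 mm² overlap (of its 317.75 mm²) is removed, clipping the outline — boundary = 76.04 mm. Overall, the cross-section is a single solid region. Total boundary length (outer) = 76.04 mm.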